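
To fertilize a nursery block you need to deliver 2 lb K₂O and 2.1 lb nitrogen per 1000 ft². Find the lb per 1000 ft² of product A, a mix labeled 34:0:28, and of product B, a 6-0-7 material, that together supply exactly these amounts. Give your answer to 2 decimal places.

Per-1000 ft² balance (a = product A, b = product B):
K₂O: 0.28·a + 0.07·b = 2
N: 0.34·a + 0.06·b = 2.1
Solving simultaneously: a = 3.85714, b = 13.1429.

3.86 lb product A, 13.14 lb product B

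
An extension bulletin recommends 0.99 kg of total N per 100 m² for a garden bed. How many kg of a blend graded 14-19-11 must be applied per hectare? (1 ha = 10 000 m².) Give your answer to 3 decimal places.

707.143 kg of product per hectare

Product per 100 m² = 0.99 / 14% = 7.07143 kg.
Convert to per hectare: 7.07143 × 100 = 707.1429 kg.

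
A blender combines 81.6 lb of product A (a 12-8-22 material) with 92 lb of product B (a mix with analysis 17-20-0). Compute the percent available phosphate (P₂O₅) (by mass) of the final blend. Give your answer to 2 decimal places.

14.36% P₂O₅

Total mass = 81.6 + 92 = 173.6 lb.
P₂O₅ mass = 8%×81.6 + 20%×92 = 24.928 lb.
% P₂O₅ = 24.928 / 173.6 = 14.3594%.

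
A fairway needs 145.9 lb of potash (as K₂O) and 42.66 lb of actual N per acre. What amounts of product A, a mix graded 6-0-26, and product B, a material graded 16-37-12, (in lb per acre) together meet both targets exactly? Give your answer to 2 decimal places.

Per-acre balance (a = product A, b = product B):
K₂O: 0.26·a + 0.12·b = 145.9
N: 0.06·a + 0.16·b = 42.66
Eliminate a: (row1) − 0.26/0.06·(row2) → -0.573333·b = -38.96, so b = 67.9535.
Back-substitute: a = (145.9 − 0.12·67.9535) / 0.26 = 529.791.

529.79 lb product A, 67.95 lb product B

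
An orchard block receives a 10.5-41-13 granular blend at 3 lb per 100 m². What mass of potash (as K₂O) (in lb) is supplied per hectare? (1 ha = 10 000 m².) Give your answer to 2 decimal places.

K₂O per 100 m² = 3 × 13% = 0.39 lb.
Convert to per hectare: 0.39 × 100 = 39 lb.

39.00 lb K₂O per hectare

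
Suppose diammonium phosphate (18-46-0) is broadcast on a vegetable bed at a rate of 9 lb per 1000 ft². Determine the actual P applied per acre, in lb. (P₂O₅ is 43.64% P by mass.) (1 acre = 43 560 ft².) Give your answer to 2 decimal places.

P₂O₅ per 1000 ft² = 9 × 46% = 4.14 lb.
Elemental P = 4.14 × 0.4364 = 1.8067 lb per 1000 ft².
Convert to per acre: 1.8067 × 43.56 = 78.6997 lb.

78.70 lb P per acre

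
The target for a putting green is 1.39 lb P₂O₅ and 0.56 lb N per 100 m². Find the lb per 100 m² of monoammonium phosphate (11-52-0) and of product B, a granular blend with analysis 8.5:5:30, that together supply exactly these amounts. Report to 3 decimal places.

2.329 lb monoammonium phosphate, 3.574 lb product B

With a, b = lb per 100 m² of monoammonium phosphate and product B:
P₂O₅: 0.52·a + 0.05·b = 1.39
N: 0.11·a + 0.085·b = 0.56
Eliminate a: (row1) − 0.52/0.11·(row2) → -0.351818·b = -1.25727, so b = 3.57364.
Back-substitute: a = (1.39 − 0.05·3.57364) / 0.52 = 2.32946.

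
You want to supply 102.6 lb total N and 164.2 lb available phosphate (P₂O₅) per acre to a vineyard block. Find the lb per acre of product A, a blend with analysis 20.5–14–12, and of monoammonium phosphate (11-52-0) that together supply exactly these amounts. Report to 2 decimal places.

386.95 lb product A, 211.59 lb monoammonium phosphate

Let a = lb of product A, b = lb of monoammonium phosphate (per acre).
N: 0.205·a + 0.11·b = 102.6
P₂O₅: 0.14·a + 0.52·b = 164.2
Solving simultaneously: a = 386.952, b = 211.5899.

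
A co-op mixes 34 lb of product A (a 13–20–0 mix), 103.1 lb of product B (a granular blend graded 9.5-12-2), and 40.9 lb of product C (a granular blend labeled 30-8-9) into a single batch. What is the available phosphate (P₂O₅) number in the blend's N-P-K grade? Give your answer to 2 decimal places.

Total mass = 34 + 103.1 + 40.9 = 178 lb.
P₂O₅ mass = 20%×34 + 12%×103.1 + 8%×40.9 = 22.444 lb.
% P₂O₅ = 22.444 / 178 = 12.609%.

12.61% P₂O₅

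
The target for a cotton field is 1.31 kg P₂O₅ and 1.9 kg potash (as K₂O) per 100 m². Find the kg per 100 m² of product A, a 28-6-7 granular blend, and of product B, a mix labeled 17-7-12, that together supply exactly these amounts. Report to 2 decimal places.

With a, b = kg per 100 m² of product A and product B:
P₂O₅: 0.06·a + 0.07·b = 1.31
K₂O: 0.07·a + 0.12·b = 1.9
Eliminate b: (row1) − 0.07/0.12·(row2) → 0.0191667·a = 0.201667, so a = 10.5217.
Then b = (1.9 − 0.07·10.5217) / 0.12 = 9.69565.

10.52 kg product A, 9.70 kg product B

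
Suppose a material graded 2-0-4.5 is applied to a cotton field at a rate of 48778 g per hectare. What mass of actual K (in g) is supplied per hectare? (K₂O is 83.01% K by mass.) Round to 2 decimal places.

K₂O per hectare = 48778 × 4.5% = 2195.01 g.
Elemental K = 2195.01 × 0.8301 = 1822.078 g per hectare.

1822.08 g K per hectare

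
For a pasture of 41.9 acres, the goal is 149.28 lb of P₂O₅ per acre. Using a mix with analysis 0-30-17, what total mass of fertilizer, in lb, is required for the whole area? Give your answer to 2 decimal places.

Product per acre = 149.28 / 30% = 497.6 lb.
Total product = 497.6 × 41.9 = 20849.44 lb.

20849.44 lb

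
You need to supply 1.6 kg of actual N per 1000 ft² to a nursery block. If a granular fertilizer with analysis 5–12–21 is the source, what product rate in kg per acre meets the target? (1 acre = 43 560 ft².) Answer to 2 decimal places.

1393.92 kg of product per acre

Product per 1000 ft² = 1.6 / 5% = 32 kg.
Convert to per acre: 32 × 43.56 = 1393.92 kg.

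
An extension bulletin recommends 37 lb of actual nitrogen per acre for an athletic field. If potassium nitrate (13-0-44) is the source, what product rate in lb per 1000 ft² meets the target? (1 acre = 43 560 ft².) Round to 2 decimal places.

Product per acre = 37 / 13% = 284.615 lb.
Convert to per 1000 ft²: 284.615 × 0.0229568 = 6.53387 lb.

6.53 lb of product per thousand sq ft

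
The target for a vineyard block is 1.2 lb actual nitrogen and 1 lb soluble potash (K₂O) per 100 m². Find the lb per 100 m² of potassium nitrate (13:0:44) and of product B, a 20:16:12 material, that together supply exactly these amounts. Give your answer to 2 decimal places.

0.77 lb potassium nitrate, 5.50 lb product B

With a, b = lb per 100 m² of potassium nitrate and product B:
N: 0.13·a + 0.2·b = 1.2
K₂O: 0.44·a + 0.12·b = 1
Eliminate a: (row1) − 0.13/0.44·(row2) → 0.164545·b = 0.904545, so b = 5.49724.
Back-substitute: a = (1.2 − 0.2·5.49724) / 0.13 = 0.773481.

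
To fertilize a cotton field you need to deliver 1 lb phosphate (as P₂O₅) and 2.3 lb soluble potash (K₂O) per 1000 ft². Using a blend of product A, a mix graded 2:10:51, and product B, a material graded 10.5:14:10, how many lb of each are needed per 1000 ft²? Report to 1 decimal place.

Per-1000 ft² balance (a = product A, b = product B):
P₂O₅: 0.1·a + 0.14·b = 1
K₂O: 0.51·a + 0.1·b = 2.3
Eliminate a: (row1) − 0.1/0.51·(row2) → 0.120392·b = 0.54902, so b = 4.56026.
Back-substitute: a = (1 − 0.14·4.56026) / 0.1 = 3.61564.

3.6 lb product A, 4.6 lb product B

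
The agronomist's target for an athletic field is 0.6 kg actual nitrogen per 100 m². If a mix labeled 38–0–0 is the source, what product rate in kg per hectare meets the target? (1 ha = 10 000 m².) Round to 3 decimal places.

157.895 kg of product per hectare

Product per 100 m² = 0.6 / 38% = 1.57895 kg.
Convert to per hectare: 1.57895 × 100 = 157.8947 kg.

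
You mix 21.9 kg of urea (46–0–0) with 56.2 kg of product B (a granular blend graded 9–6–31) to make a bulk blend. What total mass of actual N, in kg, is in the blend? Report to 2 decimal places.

N mass = 46%×21.9 + 9%×56.2 = 15.132 kg.

15.13 kg N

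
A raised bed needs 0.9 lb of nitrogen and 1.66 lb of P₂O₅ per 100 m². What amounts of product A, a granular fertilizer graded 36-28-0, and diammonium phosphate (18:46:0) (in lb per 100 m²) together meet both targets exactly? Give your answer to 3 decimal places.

1.000 lb product A, 3.000 lb diammonium phosphate

Let a = lb of product A, b = lb of diammonium phosphate (per 100 m²).
N: 0.36·a + 0.18·b = 0.9
P₂O₅: 0.28·a + 0.46·b = 1.66
From row1: a = (0.9 − 0.18·b) / 0.36.
Into row2: 0.28·(0.9 − 0.18·b)/0.36 + 0.46·b = 1.66 → b = 3, a = 1.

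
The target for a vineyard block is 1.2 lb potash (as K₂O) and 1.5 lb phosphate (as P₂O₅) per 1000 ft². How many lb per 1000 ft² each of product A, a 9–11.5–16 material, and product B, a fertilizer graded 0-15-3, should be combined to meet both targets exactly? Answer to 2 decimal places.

6.57 lb product A, 4.96 lb product B

With a, b = lb per 1000 ft² of product A and product B:
K₂O: 0.16·a + 0.03·b = 1.2
P₂O₅: 0.115·a + 0.15·b = 1.5
Solving simultaneously: a = 6.56934, b = 4.9635.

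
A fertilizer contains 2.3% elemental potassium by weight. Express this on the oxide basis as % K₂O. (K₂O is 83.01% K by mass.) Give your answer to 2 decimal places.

%K₂O = 2.3 / 0.8301 = 2.77075%.

2.77% K₂O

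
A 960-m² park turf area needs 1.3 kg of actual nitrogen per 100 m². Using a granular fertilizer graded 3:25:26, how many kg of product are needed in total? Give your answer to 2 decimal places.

Product per 100 m² = 1.3 / 3% = 43.3333 kg.
Total product = 43.3333 × 960 / 100 = 416 kg.

416.00 kg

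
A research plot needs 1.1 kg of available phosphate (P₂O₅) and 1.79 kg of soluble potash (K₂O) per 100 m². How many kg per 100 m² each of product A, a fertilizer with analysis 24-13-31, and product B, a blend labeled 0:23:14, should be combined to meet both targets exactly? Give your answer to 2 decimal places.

4.85 kg product A, 2.04 kg product B

With a, b = kg per 100 m² of product A and product B:
P₂O₅: 0.13·a + 0.23·b = 1.1
K₂O: 0.31·a + 0.14·b = 1.79
From row1: a = (1.1 − 0.23·b) / 0.13.
Into row2: 0.31·(1.1 − 0.23·b)/0.13 + 0.14·b = 1.79 → b = 2.03955, a = 4.85311.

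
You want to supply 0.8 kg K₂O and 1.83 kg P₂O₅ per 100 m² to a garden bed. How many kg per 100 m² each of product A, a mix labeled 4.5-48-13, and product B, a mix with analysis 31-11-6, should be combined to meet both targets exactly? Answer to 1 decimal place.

With a, b = kg per 100 m² of product A and product B:
K₂O: 0.13·a + 0.06·b = 0.8
P₂O₅: 0.48·a + 0.11·b = 1.83
Eliminate b: (row1) − 0.06/0.11·(row2) → -0.131818·a = -0.198182, so a = 1.50345.
Then b = (1.83 − 0.48·1.50345) / 0.11 = 10.0759.

1.5 kg product A, 10.1 kg product B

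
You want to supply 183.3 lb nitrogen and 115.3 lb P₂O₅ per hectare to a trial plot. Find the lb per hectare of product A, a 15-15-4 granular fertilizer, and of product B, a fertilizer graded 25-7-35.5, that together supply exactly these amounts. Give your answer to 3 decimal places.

592.370 lb product A, 377.778 lb product B

With a, b = lb per hectare of product A and product B:
N: 0.15·a + 0.25·b = 183.3
P₂O₅: 0.15·a + 0.07·b = 115.3
Eliminate b: (row1) − 0.25/0.07·(row2) → -0.385714·a = -228.486, so a = 592.3704.
Then b = (115.3 − 0.15·592.3704) / 0.07 = 377.7778.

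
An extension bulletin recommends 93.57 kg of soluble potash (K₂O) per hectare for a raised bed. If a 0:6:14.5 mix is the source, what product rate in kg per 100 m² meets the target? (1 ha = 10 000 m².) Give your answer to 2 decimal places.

6.45 kg of product per hundred sq m

Product per hectare = 93.57 / 14.5% = 645.31 kg.
Convert to per 100 m²: 645.31 × 0.01 = 6.4531 kg.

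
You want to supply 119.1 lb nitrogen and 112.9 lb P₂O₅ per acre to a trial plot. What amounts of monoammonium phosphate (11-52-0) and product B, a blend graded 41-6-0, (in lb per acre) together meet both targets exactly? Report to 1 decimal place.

Per-acre balance (a = monoammonium phosphate, b = product B):
N: 0.11·a + 0.41·b = 119.1
P₂O₅: 0.52·a + 0.06·b = 112.9
Eliminate b: (row1) − 0.41/0.06·(row2) → -3.44333·a = -652.383, so a = 189.463.
Then b = (112.9 − 0.52·189.463) / 0.06 = 239.656.

189.5 lb monoammonium phosphate, 239.7 lb product B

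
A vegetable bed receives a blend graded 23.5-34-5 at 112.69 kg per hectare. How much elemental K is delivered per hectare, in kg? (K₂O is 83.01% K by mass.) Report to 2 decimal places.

4.68 kg K per hectare

K₂O per hectare = 112.69 × 5% = 5.6345 kg.
Elemental K = 5.6345 × 0.8301 = 4.6772 kg per hectare.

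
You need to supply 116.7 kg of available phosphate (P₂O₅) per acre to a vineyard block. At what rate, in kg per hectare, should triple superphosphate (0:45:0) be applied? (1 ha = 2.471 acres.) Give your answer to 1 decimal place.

Product per acre = 116.7 / 45% = 259.333 kg.
Convert to per hectare: 259.333 × 2.471 = 640.813 kg.

640.8 kg of product per hectare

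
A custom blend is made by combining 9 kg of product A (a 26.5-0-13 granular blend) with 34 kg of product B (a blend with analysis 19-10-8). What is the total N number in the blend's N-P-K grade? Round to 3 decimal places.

20.570% N

Total mass = 9 + 34 = 43 kg.
N mass = 26.5%×9 + 19%×34 = 8.845 kg.
% N = 8.845 / 43 = 20.5698%.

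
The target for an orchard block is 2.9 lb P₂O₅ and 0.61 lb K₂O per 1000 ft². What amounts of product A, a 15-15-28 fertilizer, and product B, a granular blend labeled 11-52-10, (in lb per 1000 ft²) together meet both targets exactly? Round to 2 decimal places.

Let a = lb of product A, b = lb of product B (per 1000 ft²).
P₂O₅: 0.15·a + 0.52·b = 2.9
K₂O: 0.28·a + 0.1·b = 0.61
Solving simultaneously: a = 0.20827, b = 5.51685.

0.21 lb product A, 5.52 lb product B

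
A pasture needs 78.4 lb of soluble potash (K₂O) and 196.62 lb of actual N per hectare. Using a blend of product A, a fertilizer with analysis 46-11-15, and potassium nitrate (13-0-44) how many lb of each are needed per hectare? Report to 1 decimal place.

417.3 lb product A, 35.9 lb potassium nitrate

Per-hectare balance (a = product A, b = potassium nitrate):
K₂O: 0.15·a + 0.44·b = 78.4
N: 0.46·a + 0.13·b = 196.62
Solving simultaneously: a = 417.282, b = 35.9267.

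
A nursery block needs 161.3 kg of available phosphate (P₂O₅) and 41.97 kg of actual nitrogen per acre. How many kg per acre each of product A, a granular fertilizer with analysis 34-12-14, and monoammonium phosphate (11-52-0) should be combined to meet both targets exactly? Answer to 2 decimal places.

24.95 kg product A, 304.44 kg monoammonium phosphate

Let a = kg of product A, b = kg of monoammonium phosphate (per acre).
P₂O₅: 0.12·a + 0.52·b = 161.3
N: 0.34·a + 0.11·b = 41.97
Solving simultaneously: a = 24.9474, b = 304.435.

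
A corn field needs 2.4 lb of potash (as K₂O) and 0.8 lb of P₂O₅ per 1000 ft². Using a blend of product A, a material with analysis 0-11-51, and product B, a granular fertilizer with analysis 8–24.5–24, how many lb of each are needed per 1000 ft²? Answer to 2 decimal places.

With a, b = lb per 1000 ft² of product A and product B:
K₂O: 0.51·a + 0.24·b = 2.4
P₂O₅: 0.11·a + 0.245·b = 0.8
Solving simultaneously: a = 4.01826, b = 1.46119.

4.02 lb product A, 1.46 lb product B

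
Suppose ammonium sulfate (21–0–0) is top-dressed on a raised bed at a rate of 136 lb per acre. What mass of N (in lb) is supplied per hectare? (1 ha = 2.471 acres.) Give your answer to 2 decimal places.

70.57 lb N per hectare

nitrogen per acre = 136 × 21% = 28.56 lb.
Convert to per hectare: 28.56 × 2.471 = 70.5718 lb.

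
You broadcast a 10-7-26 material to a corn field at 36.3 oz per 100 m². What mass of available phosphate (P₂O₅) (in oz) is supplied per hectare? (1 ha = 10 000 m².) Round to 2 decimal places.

254.10 oz P₂O₅ per hectare

P₂O₅ per 100 m² = 36.3 × 7% = 2.541 oz.
Convert to per hectare: 2.541 × 100 = 254.1 oz.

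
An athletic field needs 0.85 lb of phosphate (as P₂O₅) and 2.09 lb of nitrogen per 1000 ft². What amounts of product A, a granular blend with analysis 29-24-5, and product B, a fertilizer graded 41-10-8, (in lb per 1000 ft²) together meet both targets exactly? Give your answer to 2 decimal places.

2.01 lb product A, 3.68 lb product B

Let a = lb of product A, b = lb of product B (per 1000 ft²).
P₂O₅: 0.24·a + 0.1·b = 0.85
N: 0.29·a + 0.41·b = 2.09
Eliminate a: (row1) − 0.24/0.29·(row2) → -0.23931·b = -0.879655, so b = 3.67579.
Back-substitute: a = (0.85 − 0.1·3.67579) / 0.24 = 2.01009.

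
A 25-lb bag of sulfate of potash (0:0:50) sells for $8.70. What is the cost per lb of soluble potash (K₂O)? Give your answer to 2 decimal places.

K₂O in bag = 25 × 50% = 12.5 lb.
Cost per lb K₂O = $8.70 / 12.5 = $0.6960.

$0.70 per lb K₂O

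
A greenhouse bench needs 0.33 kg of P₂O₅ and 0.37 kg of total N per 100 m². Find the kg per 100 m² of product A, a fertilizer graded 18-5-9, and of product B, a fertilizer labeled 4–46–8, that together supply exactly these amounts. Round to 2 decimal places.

With a, b = kg per 100 m² of product A and product B:
P₂O₅: 0.05·a + 0.46·b = 0.33
N: 0.18·a + 0.04·b = 0.37
Solving simultaneously: a = 1.94307, b = 0.506188.

1.94 kg product A, 0.51 kg product B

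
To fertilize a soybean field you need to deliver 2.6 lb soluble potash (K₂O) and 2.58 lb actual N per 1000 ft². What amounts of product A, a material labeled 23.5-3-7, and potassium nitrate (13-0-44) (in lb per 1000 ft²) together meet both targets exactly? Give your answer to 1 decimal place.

8.5 lb product A, 4.6 lb potassium nitrate

Let a = lb of product A, b = lb of potassium nitrate (per 1000 ft²).
K₂O: 0.07·a + 0.44·b = 2.6
N: 0.235·a + 0.13·b = 2.58
Solving simultaneously: a = 8.45387, b = 4.56416.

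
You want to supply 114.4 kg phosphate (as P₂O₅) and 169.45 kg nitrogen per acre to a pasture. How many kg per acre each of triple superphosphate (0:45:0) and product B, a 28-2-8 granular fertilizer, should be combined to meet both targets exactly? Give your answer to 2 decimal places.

227.33 kg triple superphosphate, 605.18 kg product B

Per-acre balance (a = triple superphosphate, b = product B):
P₂O₅: 0.45·a + 0.02·b = 114.4
N: 0·a + 0.28·b = 169.45
Solving simultaneously: a = 227.325, b = 605.179.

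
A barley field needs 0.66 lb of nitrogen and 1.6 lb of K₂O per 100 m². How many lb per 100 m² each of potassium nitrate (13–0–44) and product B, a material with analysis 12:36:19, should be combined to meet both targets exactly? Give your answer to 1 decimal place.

Per-100 m² balance (a = potassium nitrate, b = product B):
N: 0.13·a + 0.12·b = 0.66
K₂O: 0.44·a + 0.19·b = 1.6
From row1: a = (0.66 − 0.12·b) / 0.13.
Into row2: 0.44·(0.66 − 0.12·b)/0.13 + 0.19·b = 1.6 → b = 2.93238, a = 2.37011.

2.4 lb potassium nitrate, 2.9 lb product B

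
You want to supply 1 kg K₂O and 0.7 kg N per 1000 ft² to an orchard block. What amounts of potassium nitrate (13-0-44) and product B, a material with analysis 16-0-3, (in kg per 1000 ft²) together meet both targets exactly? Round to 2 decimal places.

2.09 kg potassium nitrate, 2.68 kg product B

Per-1000 ft² balance (a = potassium nitrate, b = product B):
K₂O: 0.44·a + 0.03·b = 1
N: 0.13·a + 0.16·b = 0.7
From row1: a = (1 − 0.03·b) / 0.44.
Into row2: 0.13·(1 − 0.03·b)/0.44 + 0.16·b = 0.7 → b = 2.67669, a = 2.09023.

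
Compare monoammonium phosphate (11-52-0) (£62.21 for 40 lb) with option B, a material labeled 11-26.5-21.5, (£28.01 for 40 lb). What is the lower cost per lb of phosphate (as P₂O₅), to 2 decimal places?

£2.64 per lb P₂O₅ (option B)

monoammonium phosphate: P₂O₅ per bag = 40 × 52% = 20.8 lb; cost = 62.21 / 20.8 = £2.9909/lb P₂O₅.
option B: P₂O₅ per bag = 40 × 26.5% = 10.6 lb; cost = 28.01 / 10.6 = £2.6425/lb P₂O₅.
option B is cheaper.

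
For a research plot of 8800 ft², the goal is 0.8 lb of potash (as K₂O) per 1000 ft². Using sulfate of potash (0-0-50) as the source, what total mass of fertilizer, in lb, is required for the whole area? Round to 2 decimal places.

Product per 1000 ft² = 0.8 / 50% = 1.6 lb.
Total product = 1.6 × 8800 / 1000 = 14.08 lb.

14.08 lb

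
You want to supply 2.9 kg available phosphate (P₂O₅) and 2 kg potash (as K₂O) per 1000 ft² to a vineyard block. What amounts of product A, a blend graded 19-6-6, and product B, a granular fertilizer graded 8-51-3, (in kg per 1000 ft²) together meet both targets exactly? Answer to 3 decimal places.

32.396 kg product A, 1.875 kg product B

With a, b = kg per 1000 ft² of product A and product B:
P₂O₅: 0.06·a + 0.51·b = 2.9
K₂O: 0.06·a + 0.03·b = 2
From row1: a = (2.9 − 0.51·b) / 0.06.
Into row2: 0.06·(2.9 − 0.51·b)/0.06 + 0.03·b = 2 → b = 1.875, a = 32.3958.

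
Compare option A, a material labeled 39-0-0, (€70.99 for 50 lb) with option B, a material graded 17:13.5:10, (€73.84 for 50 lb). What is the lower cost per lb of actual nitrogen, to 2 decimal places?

option A: N per bag = 50 × 39% = 19.5 lb; cost = 70.99 / 19.5 = €3.6405/lb N.
option B: N per bag = 50 × 17% = 8.5 lb; cost = 73.84 / 8.5 = €8.6871/lb N.
option A is cheaper.

€3.64 per lb N (option A)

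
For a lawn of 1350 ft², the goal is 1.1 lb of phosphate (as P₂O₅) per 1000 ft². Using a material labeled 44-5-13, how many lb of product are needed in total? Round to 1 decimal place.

Product per 1000 ft² = 1.1 / 5% = 22 lb.
Total product = 22 × 1350 / 1000 = 29.7 lb.

29.7 lb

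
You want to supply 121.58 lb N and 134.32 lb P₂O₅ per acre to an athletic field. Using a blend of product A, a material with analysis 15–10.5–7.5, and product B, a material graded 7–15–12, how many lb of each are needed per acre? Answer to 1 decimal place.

Let a = lb of product A, b = lb of product B (per acre).
N: 0.15·a + 0.07·b = 121.58
P₂O₅: 0.105·a + 0.15·b = 134.32
Solving simultaneously: a = 583.142, b = 487.267.

583.1 lb product A, 487.3 lb product B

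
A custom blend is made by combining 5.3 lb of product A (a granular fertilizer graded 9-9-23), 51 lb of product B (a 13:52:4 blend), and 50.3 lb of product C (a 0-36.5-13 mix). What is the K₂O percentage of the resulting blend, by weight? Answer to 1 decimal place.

Total mass = 5.3 + 51 + 50.3 = 106.6 lb.
K₂O mass = 23%×5.3 + 4%×51 + 13%×50.3 = 9.798 lb.
% K₂O = 9.798 / 106.6 = 9.19137%.

9.2% K₂O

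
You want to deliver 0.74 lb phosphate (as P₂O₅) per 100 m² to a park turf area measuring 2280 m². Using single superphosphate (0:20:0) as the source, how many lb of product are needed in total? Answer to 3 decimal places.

Product per 100 m² = 0.74 / 20% = 3.7 lb.
Total product = 3.7 × 2280 / 100 = 84.36 lb.

84.360 lb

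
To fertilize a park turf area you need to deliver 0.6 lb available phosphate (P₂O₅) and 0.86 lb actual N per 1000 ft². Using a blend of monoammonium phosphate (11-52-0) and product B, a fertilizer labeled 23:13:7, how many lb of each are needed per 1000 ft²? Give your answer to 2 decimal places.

0.25 lb monoammonium phosphate, 3.62 lb product B

Let a = lb of monoammonium phosphate, b = lb of product B (per 1000 ft²).
P₂O₅: 0.52·a + 0.13·b = 0.6
N: 0.11·a + 0.23·b = 0.86
Eliminate b: (row1) − 0.13/0.23·(row2) → 0.457826·a = 0.113913, so a = 0.248813.
Then b = (0.86 − 0.11·0.248813) / 0.23 = 3.62013.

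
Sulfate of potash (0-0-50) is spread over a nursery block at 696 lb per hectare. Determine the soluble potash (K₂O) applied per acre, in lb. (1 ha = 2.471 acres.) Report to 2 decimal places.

K₂O per hectare = 696 × 50% = 348 lb.
Convert to per acre: 348 × 0.404694 = 140.834 lb.

140.83 lb K₂O per acre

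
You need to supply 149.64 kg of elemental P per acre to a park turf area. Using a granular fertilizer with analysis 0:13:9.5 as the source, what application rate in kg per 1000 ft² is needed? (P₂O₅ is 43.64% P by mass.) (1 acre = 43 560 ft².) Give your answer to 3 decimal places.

60.552 kg of product per thousand sq ft

As P₂O₅: 149.64 / 0.4364 = 342.896 kg per acre.
Product per acre = 342.896 / 13% = 2637.66 kg.
Convert to per 1000 ft²: 2637.66 × 0.0229568 = 60.55245 kg.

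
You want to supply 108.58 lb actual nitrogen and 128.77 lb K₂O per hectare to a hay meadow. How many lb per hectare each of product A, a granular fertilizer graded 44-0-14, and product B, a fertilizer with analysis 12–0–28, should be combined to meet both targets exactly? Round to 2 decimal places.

Per-hectare balance (a = product A, b = product B):
N: 0.44·a + 0.12·b = 108.58
K₂O: 0.14·a + 0.28·b = 128.77
Eliminate b: (row1) − 0.12/0.28·(row2) → 0.38·a = 53.3929, so a = 140.508.
Then b = (128.77 − 0.14·140.508) / 0.28 = 389.639.

140.51 lb product A, 389.64 lb product B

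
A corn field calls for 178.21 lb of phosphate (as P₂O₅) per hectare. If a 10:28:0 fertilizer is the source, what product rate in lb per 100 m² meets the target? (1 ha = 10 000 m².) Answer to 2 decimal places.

Product per hectare = 178.21 / 28% = 636.464 lb.
Convert to per 100 m²: 636.464 × 0.01 = 6.36464 lb.

6.36 lb of product per hundred sq m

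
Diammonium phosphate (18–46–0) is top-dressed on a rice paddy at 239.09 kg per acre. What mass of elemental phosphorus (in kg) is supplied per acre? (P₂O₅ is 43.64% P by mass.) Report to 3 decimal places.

P₂O₅ per acre = 239.09 × 46% = 109.981 kg.
Elemental P = 109.981 × 0.4364 = 47.9959 kg per acre.

47.996 kg P per acre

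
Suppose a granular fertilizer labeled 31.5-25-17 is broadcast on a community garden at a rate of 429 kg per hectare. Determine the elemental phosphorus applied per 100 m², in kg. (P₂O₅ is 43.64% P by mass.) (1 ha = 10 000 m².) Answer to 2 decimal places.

P₂O₅ per hectare = 429 × 25% = 107.25 kg.
Elemental P = 107.25 × 0.4364 = 46.8039 kg per hectare.
Convert to per 100 m²: 46.8039 × 0.01 = 0.468039 kg.

0.47 kg P per hundred sq m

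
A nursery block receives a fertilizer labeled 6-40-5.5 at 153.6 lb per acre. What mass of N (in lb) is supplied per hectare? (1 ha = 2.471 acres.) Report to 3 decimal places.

nitrogen per acre = 153.6 × 6% = 9.216 lb.
Convert to per hectare: 9.216 × 2.471 = 22.7727 lb.

22.773 lb N per hectare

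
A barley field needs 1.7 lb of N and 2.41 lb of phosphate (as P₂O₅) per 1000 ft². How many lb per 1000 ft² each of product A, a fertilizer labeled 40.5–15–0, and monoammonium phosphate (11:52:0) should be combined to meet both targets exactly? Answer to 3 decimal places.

Per-1000 ft² balance (a = product A, b = monoammonium phosphate):
N: 0.405·a + 0.11·b = 1.7
P₂O₅: 0.15·a + 0.52·b = 2.41
Eliminate a: (row1) − 0.405/0.15·(row2) → -1.294·b = -4.807, so b = 3.71484.
Back-substitute: a = (1.7 − 0.11·3.71484) / 0.405 = 3.18856.

3.189 lb product A, 3.715 lb monoammonium phosphate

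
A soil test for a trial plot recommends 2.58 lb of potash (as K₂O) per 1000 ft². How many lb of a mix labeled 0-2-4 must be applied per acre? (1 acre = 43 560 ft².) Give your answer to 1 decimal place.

2809.6 lb of product per acre

Product per 1000 ft² = 2.58 / 4% = 64.5 lb.
Convert to per acre: 64.5 × 43.56 = 2809.62 lb.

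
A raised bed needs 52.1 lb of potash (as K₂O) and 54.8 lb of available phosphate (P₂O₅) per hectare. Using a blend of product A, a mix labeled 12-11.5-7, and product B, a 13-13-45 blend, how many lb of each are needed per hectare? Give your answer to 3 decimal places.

419.390 lb product A, 50.539 lb product B

Let a = lb of product A, b = lb of product B (per hectare).
K₂O: 0.07·a + 0.45·b = 52.1
P₂O₅: 0.115·a + 0.13·b = 54.8
Solving simultaneously: a = 419.3904, b = 50.5393.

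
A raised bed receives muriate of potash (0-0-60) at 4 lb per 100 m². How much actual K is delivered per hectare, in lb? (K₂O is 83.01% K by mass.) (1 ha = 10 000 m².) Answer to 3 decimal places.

K₂O per 100 m² = 4 × 60% = 2.4 lb.
Elemental K = 2.4 × 0.8301 = 1.99224 lb per 100 m².
Convert to per hectare: 1.99224 × 100 = 199.224 lb.

199.224 lb K per hectare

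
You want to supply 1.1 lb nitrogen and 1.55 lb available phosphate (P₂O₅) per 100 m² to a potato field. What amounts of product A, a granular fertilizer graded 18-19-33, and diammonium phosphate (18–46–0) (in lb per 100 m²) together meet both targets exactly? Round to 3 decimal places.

4.671 lb product A, 1.440 lb diammonium phosphate

Let a = lb of product A, b = lb of diammonium phosphate (per 100 m²).
N: 0.18·a + 0.18·b = 1.1
P₂O₅: 0.19·a + 0.46·b = 1.55
From row1: a = (1.1 − 0.18·b) / 0.18.
Into row2: 0.19·(1.1 − 0.18·b)/0.18 + 0.46·b = 1.55 → b = 1.44033, a = 4.67078.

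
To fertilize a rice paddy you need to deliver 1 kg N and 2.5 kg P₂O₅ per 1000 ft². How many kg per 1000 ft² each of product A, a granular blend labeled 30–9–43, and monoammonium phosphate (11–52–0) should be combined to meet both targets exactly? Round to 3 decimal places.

With a, b = kg per 1000 ft² of product A and monoammonium phosphate:
N: 0.3·a + 0.11·b = 1
P₂O₅: 0.09·a + 0.52·b = 2.5
Eliminate b: (row1) − 0.11/0.52·(row2) → 0.280962·a = 0.471154, so a = 1.67693.
Then b = (2.5 − 0.09·1.67693) / 0.52 = 4.51745.

1.677 kg product A, 4.517 kg monoammonium phosphate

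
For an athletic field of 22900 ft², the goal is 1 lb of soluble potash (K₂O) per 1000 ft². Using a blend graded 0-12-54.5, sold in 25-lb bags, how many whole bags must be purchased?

2 bags

Product per 1000 ft² = 1 / 54.5% = 1.83486 lb.
Total product = 1.83486 × 22900 / 1000 = 42.0183 lb.
Bags = ⌈42.0183 / 25⌉ = 2.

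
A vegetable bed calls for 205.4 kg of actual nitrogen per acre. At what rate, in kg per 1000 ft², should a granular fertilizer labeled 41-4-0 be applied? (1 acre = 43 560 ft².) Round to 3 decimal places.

11.501 kg of product per thousand sq ft

Product per acre = 205.4 / 41% = 500.976 kg.
Convert to per 1000 ft²: 500.976 × 0.0229568 = 11.5008 kg.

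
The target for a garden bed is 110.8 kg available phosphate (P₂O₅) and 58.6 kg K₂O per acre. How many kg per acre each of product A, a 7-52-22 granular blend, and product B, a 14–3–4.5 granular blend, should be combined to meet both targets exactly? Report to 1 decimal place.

With a, b = kg per acre of product A and product B:
P₂O₅: 0.52·a + 0.03·b = 110.8
K₂O: 0.22·a + 0.045·b = 58.6
Eliminate a: (row1) − 0.52/0.22·(row2) → -0.0763636·b = -27.7091, so b = 362.857.
Back-substitute: a = (110.8 − 0.03·362.857) / 0.52 = 192.143.

192.1 kg product A, 362.9 kg product B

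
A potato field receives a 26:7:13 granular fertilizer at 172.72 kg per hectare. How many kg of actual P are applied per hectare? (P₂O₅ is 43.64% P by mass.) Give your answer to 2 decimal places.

P₂O₅ per hectare = 172.72 × 7% = 12.0904 kg.
Elemental P = 12.0904 × 0.4364 = 5.27625 kg per hectare.

5.28 kg P per hectare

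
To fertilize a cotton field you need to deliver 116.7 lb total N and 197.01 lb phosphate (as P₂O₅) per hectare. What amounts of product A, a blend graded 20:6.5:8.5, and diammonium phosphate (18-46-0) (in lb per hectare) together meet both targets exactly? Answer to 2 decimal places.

226.90 lb product A, 396.22 lb diammonium phosphate

Let a = lb of product A, b = lb of diammonium phosphate (per hectare).
N: 0.2·a + 0.18·b = 116.7
P₂O₅: 0.065·a + 0.46·b = 197.01
Solving simultaneously: a = 226.902, b = 396.2204.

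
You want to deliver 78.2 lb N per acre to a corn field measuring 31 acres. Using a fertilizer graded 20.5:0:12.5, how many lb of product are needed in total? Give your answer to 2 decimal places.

11825.37 lb

Product per acre = 78.2 / 20.5% = 381.463 lb.
Total product = 381.463 × 31 = 11825.366 lb.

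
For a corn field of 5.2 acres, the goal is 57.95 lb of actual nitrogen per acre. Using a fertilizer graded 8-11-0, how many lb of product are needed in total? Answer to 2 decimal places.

3766.75 lb

Product per acre = 57.95 / 8% = 724.375 lb.
Total product = 724.375 × 5.2 = 3766.75 lb.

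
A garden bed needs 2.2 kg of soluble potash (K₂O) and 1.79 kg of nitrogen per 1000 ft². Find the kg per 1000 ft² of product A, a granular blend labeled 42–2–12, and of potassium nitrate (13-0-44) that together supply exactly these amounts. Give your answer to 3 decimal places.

Per-1000 ft² balance (a = product A, b = potassium nitrate):
K₂O: 0.12·a + 0.44·b = 2.2
N: 0.42·a + 0.13·b = 1.79
Eliminate a: (row1) − 0.12/0.42·(row2) → 0.402857·b = 1.68857, so b = 4.19149.
Back-substitute: a = (2.2 − 0.44·4.19149) / 0.12 = 2.96454.

2.965 kg product A, 4.191 kg potassium nitrate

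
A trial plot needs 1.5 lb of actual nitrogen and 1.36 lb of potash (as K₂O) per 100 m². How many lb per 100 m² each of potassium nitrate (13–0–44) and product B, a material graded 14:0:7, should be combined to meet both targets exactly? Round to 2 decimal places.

1.63 lb potassium nitrate, 9.20 lb product B

With a, b = lb per 100 m² of potassium nitrate and product B:
N: 0.13·a + 0.14·b = 1.5
K₂O: 0.44·a + 0.07·b = 1.36
From row1: a = (1.5 − 0.14·b) / 0.13.
Into row2: 0.44·(1.5 − 0.14·b)/0.13 + 0.07·b = 1.36 → b = 9.20381, a = 1.62667.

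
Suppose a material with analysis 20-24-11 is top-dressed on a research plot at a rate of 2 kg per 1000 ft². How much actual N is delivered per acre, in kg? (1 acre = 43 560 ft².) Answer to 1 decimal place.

17.4 kg N per acre

nitrogen per 1000 ft² = 2 × 20% = 0.4 kg.
Convert to per acre: 0.4 × 43.56 = 17.424 kg.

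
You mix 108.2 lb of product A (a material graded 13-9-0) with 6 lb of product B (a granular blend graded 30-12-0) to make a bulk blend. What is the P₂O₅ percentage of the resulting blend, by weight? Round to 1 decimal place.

9.2% P₂O₅

Total mass = 108.2 + 6 = 114.2 lb.
P₂O₅ mass = 9%×108.2 + 12%×6 = 10.458 lb.
% P₂O₅ = 10.458 / 114.2 = 9.15762%.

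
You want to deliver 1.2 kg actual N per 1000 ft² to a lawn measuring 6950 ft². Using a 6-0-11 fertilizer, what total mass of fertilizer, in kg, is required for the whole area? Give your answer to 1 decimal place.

Product per 1000 ft² = 1.2 / 6% = 20 kg.
Total product = 20 × 6950 / 1000 = 139 kg.

139.0 kg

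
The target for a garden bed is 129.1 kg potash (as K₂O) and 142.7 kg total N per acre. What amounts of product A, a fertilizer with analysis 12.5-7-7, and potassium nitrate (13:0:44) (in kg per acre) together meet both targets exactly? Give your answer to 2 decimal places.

1002.29 kg product A, 133.95 kg potassium nitrate

Let a = kg of product A, b = kg of potassium nitrate (per acre).
K₂O: 0.07·a + 0.44·b = 129.1
N: 0.125·a + 0.13·b = 142.7
From row1: a = (129.1 − 0.44·b) / 0.07.
Into row2: 0.125·(129.1 − 0.44·b)/0.07 + 0.13·b = 142.7 → b = 133.954, a = 1002.288.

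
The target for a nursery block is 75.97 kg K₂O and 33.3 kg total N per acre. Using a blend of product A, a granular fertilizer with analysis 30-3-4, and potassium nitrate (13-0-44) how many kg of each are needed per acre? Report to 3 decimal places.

37.665 kg product A, 169.235 kg potassium nitrate

Let a = kg of product A, b = kg of potassium nitrate (per acre).
K₂O: 0.04·a + 0.44·b = 75.97
N: 0.3·a + 0.13·b = 33.3
Solving simultaneously: a = 37.6648, b = 169.23502.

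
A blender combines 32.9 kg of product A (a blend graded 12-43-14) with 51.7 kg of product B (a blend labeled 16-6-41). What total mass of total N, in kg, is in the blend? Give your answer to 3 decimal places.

N mass = 12%×32.9 + 16%×51.7 = 12.22 kg.

12.220 kg N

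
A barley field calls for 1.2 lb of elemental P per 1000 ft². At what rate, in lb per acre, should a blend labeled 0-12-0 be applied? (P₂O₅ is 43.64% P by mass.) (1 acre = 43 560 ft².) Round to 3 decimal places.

As P₂O₅: 1.2 / 0.4364 = 2.74977 lb per 1000 ft².
Product per 1000 ft² = 2.74977 / 12% = 22.9148 lb.
Convert to per acre: 22.9148 × 43.56 = 998.1668 lb.

998.167 lb of product per acre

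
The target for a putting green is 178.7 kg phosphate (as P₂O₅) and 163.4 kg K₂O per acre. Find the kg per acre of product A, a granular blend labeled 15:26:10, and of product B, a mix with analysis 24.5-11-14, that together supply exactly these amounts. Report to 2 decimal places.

With a, b = kg per acre of product A and product B:
P₂O₅: 0.26·a + 0.11·b = 178.7
K₂O: 0.1·a + 0.14·b = 163.4
Eliminate a: (row1) − 0.26/0.1·(row2) → -0.254·b = -246.14, so b = 969.055.
Back-substitute: a = (178.7 − 0.11·969.055) / 0.26 = 277.323.

277.32 kg product A, 969.06 kg product B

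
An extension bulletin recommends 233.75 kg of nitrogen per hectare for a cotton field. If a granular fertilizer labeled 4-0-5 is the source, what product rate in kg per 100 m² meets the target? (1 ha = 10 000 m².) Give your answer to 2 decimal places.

58.44 kg of product per hundred sq m

Product per hectare = 233.75 / 4% = 5843.75 kg.
Convert to per 100 m²: 5843.75 × 0.01 = 58.4375 kg.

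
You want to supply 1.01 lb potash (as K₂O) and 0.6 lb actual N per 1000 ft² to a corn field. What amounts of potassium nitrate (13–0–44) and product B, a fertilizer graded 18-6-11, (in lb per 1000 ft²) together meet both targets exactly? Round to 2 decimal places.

With a, b = lb per 1000 ft² of potassium nitrate and product B:
K₂O: 0.44·a + 0.11·b = 1.01
N: 0.13·a + 0.18·b = 0.6
Eliminate b: (row1) − 0.11/0.18·(row2) → 0.360556·a = 0.643333, so a = 1.78428.
Then b = (0.6 − 0.13·1.78428) / 0.18 = 2.04468.

1.78 lb potassium nitrate, 2.04 lb product B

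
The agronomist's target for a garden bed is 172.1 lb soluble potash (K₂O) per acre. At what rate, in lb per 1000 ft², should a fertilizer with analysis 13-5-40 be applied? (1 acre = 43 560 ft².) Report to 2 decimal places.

9.88 lb of product per thousand sq ft

Product per acre = 172.1 / 40% = 430.25 lb.
Convert to per 1000 ft²: 430.25 × 0.0229568 = 9.87718 lb.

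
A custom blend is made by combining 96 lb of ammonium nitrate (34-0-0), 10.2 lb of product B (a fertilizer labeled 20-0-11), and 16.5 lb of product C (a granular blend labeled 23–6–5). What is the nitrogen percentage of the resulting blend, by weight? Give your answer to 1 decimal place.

31.4% N

Total mass = 96 + 10.2 + 16.5 = 122.7 lb.
N mass = 34%×96 + 20%×10.2 + 23%×16.5 = 38.475 lb.
% N = 38.475 / 122.7 = 31.357%.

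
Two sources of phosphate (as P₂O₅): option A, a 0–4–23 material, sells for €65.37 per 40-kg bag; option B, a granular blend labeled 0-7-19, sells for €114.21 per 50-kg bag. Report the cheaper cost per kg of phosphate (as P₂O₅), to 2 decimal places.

€32.63 per kg P₂O₅ (option B)

option A: P₂O₅ per bag = 40 × 4% = 1.6 kg; cost = 65.37 / 1.6 = €40.8563/kg P₂O₅.
option B: P₂O₅ per bag = 50 × 7% = 3.5 kg; cost = 114.21 / 3.5 = €32.6314/kg P₂O₅.
option B is cheaper.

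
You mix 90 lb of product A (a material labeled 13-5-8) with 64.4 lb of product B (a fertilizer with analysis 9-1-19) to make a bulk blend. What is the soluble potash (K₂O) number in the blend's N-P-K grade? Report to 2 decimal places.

Total mass = 90 + 64.4 = 154.4 lb.
K₂O mass = 8%×90 + 19%×64.4 = 19.436 lb.
% K₂O = 19.436 / 154.4 = 12.5881%.

12.59% K₂O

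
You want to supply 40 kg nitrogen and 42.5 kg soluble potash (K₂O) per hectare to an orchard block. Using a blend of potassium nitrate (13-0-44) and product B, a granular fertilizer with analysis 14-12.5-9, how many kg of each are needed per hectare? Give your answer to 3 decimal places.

47.094 kg potassium nitrate, 241.984 kg product B

Let a = kg of potassium nitrate, b = kg of product B (per hectare).
N: 0.13·a + 0.14·b = 40
K₂O: 0.44·a + 0.09·b = 42.5
Eliminate a: (row1) − 0.13/0.44·(row2) → 0.113409·b = 27.4432, so b = 241.98397.
Back-substitute: a = (40 − 0.14·241.98397) / 0.13 = 47.0942.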